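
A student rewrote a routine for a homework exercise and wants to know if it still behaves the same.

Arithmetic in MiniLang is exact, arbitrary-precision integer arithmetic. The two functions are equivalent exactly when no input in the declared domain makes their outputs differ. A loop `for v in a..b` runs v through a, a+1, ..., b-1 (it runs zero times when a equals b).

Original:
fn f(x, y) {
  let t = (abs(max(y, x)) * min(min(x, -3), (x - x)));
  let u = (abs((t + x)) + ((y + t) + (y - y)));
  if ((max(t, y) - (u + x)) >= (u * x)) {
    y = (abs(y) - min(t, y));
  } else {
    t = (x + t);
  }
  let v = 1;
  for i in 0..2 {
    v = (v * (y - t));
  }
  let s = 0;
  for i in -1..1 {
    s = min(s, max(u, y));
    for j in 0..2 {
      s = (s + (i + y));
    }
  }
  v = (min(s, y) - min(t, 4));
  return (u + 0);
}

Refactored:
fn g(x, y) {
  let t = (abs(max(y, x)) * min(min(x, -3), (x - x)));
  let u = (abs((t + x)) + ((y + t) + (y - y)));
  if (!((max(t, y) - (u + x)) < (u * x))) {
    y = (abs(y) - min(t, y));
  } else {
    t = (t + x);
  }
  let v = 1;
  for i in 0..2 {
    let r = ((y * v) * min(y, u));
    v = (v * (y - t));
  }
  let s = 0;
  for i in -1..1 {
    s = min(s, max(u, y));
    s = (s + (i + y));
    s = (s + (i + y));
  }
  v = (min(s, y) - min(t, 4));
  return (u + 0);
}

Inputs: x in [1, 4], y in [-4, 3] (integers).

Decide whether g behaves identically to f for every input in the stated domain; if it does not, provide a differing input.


Side by side, the visible changes include: boolean connective usage differs, min/max/abs usage differs, loop structure differs, statement counts differ, comparison usage differs, local variable names differ, arithmetic usage differs.
Tracing x=2, y=-1: f: t=-6, then u=-3, then ((max(t, y) - (u + x)) >= (u * x)) is true, then y=7, then v=1, then (i=0), then v=13, then (i=1), then v=169, then s=0, then (i=-1), then s=0, then (j=0), then s=6, then (j=1), then s=12, then (i=0), then s=7, then (j=0), then s=14, then (j=1), then s=21, then v=13, then returns -3 | g: t=-6, then u=-3, then (!((max(t, y) - (u + x)) < (u * x))) is true, then y=7, then v=1, then (i=0), then r=-21, then v=13, then (i=1), then r=-273, then v=169, then s=0, then (i=-1), then s=0, then s=6, then s=12, then (i=0), then s=7, then s=14, then s=21, then v=13, then returns -3 — matching result -3.
Every one of the 32 inputs gives matching results.
verdict: equivalent


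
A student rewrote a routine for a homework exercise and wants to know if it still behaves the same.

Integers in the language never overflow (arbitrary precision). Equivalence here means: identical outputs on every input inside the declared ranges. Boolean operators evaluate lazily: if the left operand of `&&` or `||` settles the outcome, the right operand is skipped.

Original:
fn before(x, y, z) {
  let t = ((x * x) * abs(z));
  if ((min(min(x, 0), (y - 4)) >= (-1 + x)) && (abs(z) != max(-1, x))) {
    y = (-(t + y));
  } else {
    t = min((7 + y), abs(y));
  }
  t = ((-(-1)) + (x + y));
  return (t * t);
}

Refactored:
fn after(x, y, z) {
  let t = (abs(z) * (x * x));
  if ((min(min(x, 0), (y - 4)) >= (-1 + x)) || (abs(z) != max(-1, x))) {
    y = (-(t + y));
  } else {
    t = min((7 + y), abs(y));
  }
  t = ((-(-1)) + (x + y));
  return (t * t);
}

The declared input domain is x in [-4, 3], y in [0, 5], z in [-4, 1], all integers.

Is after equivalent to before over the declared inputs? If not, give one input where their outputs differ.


These are not equivalent — on x=-2, y=0, z=-4 the outputs split (1 vs 289).
before: t := 16 | ((min(min(x, 0), (y - 4)) >= (-1 + x)) && (abs(z) != max(-1, x))): false | t := 0 | t := -1 | result 1
after: t := 16 | ((min(min(x, 0), (y - 4)) >= (-1 + x)) || (abs(z) != max(-1, x))): true | y := -16 | t := -17 | result 289
verdict: not equivalent; witness: x=-2, y=0, z=-4


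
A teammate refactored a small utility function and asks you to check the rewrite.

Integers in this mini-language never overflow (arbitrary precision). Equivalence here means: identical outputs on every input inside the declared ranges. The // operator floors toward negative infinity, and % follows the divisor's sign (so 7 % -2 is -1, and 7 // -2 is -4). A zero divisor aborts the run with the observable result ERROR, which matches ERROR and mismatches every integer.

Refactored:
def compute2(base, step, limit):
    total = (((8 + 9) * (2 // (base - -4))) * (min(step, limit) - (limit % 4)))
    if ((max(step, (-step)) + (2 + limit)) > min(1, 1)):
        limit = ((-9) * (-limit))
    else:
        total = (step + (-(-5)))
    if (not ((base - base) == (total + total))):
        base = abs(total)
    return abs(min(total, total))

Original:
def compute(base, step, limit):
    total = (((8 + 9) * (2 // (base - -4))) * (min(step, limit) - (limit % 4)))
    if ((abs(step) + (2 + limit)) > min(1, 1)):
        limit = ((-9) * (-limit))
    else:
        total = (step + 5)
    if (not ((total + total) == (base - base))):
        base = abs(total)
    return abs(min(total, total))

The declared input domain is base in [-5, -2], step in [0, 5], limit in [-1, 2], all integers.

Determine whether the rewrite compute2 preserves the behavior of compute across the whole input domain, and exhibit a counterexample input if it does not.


Changes here: min/max/abs usage differs; the full 96-point sweep finds no disagreement.
verdict: equivalent


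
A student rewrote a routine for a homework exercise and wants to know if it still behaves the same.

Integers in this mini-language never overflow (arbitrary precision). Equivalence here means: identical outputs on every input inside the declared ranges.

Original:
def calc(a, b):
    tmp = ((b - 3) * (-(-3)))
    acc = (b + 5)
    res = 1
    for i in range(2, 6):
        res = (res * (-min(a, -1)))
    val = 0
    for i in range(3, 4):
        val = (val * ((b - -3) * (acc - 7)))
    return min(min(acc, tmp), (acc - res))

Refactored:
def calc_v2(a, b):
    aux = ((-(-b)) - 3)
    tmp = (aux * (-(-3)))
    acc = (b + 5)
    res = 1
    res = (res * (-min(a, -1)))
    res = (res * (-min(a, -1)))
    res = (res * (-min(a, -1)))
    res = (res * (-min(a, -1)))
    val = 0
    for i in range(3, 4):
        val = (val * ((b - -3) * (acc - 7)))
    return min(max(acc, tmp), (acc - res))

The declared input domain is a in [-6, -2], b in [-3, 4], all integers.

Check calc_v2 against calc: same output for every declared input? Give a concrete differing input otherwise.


The rewrite breaks on a=-2, b=-3, where the results are -18 and -14.
calc: tmp=-18, then acc=2, then res=1, then (i=2), then res=2, then (i=3), then res=4, then (i=4), then res=8, then (i=5), then res=16, then val=0, then (i=3), then val=0, then returns -18
calc_v2: aux=-6, then tmp=-18, then acc=2, then res=1, then res=2, then res=4, then res=8, then res=16, then val=0, then (i=3), then val=0, then returns -14
verdict: not equivalent; witness: a=-2, b=-3


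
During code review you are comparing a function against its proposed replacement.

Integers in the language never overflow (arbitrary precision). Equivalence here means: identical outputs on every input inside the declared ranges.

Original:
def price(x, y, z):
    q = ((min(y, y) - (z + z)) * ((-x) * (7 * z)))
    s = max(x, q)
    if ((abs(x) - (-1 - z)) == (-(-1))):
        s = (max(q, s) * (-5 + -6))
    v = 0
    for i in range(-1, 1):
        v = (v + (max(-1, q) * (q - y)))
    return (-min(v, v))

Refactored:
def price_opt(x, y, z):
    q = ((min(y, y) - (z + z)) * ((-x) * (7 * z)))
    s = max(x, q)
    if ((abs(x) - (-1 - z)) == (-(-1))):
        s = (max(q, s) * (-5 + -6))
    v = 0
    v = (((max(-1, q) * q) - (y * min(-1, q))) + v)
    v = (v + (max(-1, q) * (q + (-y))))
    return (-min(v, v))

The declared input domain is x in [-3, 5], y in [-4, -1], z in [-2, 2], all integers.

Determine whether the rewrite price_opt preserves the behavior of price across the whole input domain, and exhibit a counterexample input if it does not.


Take x=-3, y=-4, z=-2.
price: q = 0; s = 0; ((abs(x) - (-1 - z)) == (-(-1))) -> false; v = 0; [i=-1]; v = 0; [i=0]; v = 0; return 0
price_opt: q = 0; s = 0; ((abs(x) - (-1 - z)) == (-(-1))) -> false; v = 0; v = -4; v = -4; return 4
0 against 4: the behavior changed.
verdict: not equivalent; witness: x=-3, y=-4, z=-2


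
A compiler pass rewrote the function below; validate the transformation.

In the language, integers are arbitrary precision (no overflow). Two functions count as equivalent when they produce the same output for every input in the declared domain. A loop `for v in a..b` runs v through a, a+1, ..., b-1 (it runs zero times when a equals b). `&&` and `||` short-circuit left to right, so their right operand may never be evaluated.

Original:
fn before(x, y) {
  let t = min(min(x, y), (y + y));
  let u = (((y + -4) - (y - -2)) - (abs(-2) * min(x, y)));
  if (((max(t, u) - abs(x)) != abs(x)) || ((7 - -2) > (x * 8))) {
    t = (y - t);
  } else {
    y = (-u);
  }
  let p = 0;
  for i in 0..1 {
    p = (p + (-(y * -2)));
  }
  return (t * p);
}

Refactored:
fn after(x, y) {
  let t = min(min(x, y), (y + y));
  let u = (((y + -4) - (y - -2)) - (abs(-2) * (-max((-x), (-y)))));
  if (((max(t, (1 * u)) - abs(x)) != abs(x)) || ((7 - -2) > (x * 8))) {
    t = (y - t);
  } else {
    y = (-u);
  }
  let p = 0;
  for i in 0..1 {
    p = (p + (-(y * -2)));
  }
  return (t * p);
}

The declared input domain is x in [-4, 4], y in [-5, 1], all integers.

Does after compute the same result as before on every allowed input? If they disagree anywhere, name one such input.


Comparing the listings, the differences include: arithmetic usage differs; also constant usage differs; also min/max/abs usage differs.
One worked example (x=-3, y=-3) — before: t becomes -6; next u becomes 0; next (((max(t, u) - abs(x)) != abs(x)) || ((7 - -2) > (x * 8))) evaluates to true; next t becomes 3; next p becomes 0; next at i=0:; next p becomes -6; next final value -18; after: t becomes -6; next u becomes 0; next (((max(t, (1 * u)) - abs(x)) != abs(x)) || ((7 - -2) > (x * 8))) evaluates to true; next t becomes 3; next p becomes 0; next at i=0:; next p becomes -6; next final value -18; agreement on -18.
Sweeping the whole domain (63 inputs) finds no disagreement.
verdict: equivalent


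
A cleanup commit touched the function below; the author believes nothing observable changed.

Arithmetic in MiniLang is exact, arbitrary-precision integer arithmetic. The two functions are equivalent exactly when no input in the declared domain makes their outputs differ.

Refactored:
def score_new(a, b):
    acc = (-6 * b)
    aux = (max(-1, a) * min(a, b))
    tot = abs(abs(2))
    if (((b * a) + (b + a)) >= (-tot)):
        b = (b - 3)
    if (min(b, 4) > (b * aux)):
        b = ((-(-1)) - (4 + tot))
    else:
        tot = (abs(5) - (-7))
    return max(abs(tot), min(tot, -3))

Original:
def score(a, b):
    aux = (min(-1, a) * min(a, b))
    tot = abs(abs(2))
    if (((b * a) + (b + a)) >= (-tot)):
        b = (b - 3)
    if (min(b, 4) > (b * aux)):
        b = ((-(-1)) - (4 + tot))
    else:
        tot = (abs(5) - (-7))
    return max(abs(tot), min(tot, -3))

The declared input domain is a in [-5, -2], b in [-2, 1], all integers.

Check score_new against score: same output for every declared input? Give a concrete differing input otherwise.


The edit looks behavioral (`min(-1, a)` became `max(-1, a)`), but over these ranges it never changes the outcome; all 16 inputs agree.
verdict: equivalent


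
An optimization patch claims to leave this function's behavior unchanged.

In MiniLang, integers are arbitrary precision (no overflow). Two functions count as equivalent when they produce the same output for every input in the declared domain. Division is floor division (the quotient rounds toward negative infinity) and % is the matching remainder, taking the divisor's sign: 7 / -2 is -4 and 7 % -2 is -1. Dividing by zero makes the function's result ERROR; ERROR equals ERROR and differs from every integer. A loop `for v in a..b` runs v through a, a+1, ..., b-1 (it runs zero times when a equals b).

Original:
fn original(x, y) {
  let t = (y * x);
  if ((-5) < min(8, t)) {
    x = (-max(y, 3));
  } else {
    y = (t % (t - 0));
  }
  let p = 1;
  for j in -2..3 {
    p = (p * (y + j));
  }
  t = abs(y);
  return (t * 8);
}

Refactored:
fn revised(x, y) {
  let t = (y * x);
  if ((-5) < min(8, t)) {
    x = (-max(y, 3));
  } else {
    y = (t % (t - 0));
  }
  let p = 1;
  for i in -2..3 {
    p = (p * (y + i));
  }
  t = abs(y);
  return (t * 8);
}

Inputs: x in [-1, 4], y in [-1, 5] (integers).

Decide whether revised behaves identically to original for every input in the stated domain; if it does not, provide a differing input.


Differences: local variable names differ — yet all 42 inputs agree.
verdict: equivalent


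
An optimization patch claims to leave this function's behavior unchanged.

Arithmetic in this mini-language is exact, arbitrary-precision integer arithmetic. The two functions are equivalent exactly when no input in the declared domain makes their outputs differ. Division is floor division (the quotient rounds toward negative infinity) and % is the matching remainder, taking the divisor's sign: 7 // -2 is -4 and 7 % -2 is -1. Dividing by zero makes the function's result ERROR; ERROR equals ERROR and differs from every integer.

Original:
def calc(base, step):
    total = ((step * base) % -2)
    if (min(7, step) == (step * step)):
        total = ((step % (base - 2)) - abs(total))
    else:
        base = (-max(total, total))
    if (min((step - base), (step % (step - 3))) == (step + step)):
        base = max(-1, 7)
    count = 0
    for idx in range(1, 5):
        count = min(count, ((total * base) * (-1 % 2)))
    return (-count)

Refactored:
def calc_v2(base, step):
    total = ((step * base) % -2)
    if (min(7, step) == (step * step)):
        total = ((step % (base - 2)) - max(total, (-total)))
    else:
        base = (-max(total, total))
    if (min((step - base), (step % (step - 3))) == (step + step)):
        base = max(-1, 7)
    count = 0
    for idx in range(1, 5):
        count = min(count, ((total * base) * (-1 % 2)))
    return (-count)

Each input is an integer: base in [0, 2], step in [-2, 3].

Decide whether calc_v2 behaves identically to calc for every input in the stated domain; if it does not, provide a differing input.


The two are interchangeable: min/max/abs usage differs, and every declared input agrees.
Spot check at base=1, step=2 — calc: total=0, then (min(7, step) == (step * step)) is false, then base=0, then (min((step - base), (step % (step - 3))) == (step + step)) is false, then count=0, then (idx=1), then count=0, then (idx=2), then count=0, then (idx=3), then count=0, then (idx=4), then count=0, then returns 0. calc_v2: total=0, then (min(7, step) == (step * step)) is false, then base=0, then (min((step - base), (step % (step - 3))) == (step + step)) is false, then count=0, then (idx=1), then count=0, then (idx=2), then count=0, then (idx=3), then count=0, then (idx=4), then count=0, then returns 0. Both give 0.
Checked all 18 inputs in the declared domain: the outputs agree on every one.
verdict: equivalent


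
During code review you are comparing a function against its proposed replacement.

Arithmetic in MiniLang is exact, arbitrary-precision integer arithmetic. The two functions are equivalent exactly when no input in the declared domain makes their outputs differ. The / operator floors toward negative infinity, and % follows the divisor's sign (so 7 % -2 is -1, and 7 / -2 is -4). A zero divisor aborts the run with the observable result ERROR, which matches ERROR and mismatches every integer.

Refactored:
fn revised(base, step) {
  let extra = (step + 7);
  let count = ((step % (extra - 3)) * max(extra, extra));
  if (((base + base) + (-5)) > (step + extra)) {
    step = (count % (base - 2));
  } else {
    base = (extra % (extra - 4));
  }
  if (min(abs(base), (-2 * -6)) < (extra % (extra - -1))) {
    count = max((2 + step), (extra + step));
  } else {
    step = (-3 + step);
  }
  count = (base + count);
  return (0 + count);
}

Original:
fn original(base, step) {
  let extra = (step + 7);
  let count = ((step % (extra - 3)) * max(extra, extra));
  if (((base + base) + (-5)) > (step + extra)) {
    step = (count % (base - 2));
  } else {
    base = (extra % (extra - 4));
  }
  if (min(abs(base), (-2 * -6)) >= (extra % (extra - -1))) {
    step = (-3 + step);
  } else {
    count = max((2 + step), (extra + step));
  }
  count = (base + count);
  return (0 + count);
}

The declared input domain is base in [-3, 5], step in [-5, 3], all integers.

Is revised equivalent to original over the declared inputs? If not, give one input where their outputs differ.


Side by side, the visible changes include: comparison usage differs.
One worked example (base=5, step=3) — original: extra := 10 | count := 30 | (((base + base) + (-5)) > (step + extra)): false | base := 4 | (min(abs(base), (-2 * -6)) >= (extra % (extra - -1))): false | count := 13 | count := 17 | result 17; revised: extra := 10 | count := 30 | (((base + base) + (-5)) > (step + extra)): false | base := 4 | (min(abs(base), (-2 * -6)) < (extra % (extra - -1))): true | count := 13 | count := 17 | result 17; agreement on 17.
Every one of the 81 inputs gives matching results.
verdict: equivalent


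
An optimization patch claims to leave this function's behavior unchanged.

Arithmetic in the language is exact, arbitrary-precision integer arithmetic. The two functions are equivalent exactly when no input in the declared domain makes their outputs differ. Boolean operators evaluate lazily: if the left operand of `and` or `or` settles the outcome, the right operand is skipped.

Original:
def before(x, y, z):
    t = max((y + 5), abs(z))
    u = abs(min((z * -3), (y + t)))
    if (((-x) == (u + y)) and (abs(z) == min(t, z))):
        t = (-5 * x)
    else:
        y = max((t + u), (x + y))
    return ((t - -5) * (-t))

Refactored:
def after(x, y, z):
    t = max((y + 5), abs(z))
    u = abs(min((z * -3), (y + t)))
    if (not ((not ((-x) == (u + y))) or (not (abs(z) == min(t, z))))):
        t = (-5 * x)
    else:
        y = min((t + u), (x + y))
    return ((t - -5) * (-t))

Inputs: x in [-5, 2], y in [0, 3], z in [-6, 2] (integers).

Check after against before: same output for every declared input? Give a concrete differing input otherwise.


The edit looks behavioral (`max((t + u), (x + y))` became `min((t + u), (x + y))`), but over these ranges it never changes the outcome.
One worked example (x=-3, y=3, z=-3) — before: t := 8 | u := 9 | (((-x) == (u + y)) and (abs(z) == min(t, z))): false | y := 17 | result -104; after: t := 8 | u := 9 | (not ((not ((-x) == (u + y))) or (not (abs(z) == min(t, z))))): false | y := 0 | result -104; agreement on -104.
Across all 288 domain points the two functions coincide.
verdict: equivalent


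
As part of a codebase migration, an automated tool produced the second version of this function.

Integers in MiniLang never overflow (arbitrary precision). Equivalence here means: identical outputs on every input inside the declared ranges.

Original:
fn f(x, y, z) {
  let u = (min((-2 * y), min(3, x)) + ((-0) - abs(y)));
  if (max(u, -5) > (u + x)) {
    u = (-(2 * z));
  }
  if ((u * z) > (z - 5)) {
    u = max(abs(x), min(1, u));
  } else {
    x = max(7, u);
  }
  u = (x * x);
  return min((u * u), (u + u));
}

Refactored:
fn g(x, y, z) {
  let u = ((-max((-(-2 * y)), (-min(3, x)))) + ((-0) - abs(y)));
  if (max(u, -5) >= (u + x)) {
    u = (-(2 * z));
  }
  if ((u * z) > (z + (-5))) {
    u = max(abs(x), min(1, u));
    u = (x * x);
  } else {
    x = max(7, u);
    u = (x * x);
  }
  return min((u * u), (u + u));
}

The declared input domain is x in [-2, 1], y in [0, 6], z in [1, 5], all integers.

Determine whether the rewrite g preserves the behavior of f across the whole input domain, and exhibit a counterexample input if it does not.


On input x=0, y=0, z=2, f returns 0 while g returns 98.
verdict: not equivalent; witness: x=0, y=0, z=2


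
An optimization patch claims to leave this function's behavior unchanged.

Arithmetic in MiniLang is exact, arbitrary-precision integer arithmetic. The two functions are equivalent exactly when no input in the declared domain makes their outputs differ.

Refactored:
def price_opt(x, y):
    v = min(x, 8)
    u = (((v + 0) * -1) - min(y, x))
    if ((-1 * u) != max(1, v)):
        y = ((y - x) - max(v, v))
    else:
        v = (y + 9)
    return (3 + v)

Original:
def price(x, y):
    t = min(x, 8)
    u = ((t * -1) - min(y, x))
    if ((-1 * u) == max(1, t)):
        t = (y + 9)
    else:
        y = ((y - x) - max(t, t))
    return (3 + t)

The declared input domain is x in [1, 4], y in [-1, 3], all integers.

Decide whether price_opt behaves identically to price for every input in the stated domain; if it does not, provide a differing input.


Although constant usage differs; also local variable names differ; also comparison usage differs; also arithmetic usage differs, 20/20 inputs agree.
verdict: equivalent


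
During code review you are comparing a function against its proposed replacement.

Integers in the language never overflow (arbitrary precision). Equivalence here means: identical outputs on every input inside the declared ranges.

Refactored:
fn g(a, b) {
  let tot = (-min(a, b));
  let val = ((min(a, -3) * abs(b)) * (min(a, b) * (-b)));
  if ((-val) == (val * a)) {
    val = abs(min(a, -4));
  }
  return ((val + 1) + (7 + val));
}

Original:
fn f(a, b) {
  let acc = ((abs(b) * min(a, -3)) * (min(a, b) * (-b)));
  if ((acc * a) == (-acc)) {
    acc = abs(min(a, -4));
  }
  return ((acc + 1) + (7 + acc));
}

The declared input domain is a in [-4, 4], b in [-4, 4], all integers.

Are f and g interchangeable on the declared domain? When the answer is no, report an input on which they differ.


Equivalent — the differences include local variable names differ; also statement counts differ; also min/max/abs usage differs, yet no declared input distinguishes the two.
One worked example (a=0, b=1) — f: acc becomes 0; next ((acc * a) == (-acc)) evaluates to true; next acc becomes 4; next final value 16; g: tot becomes 0; next val becomes 0; next ((-val) == (val * a)) evaluates to true; next val becomes 4; next final value 16; agreement on 16.
Across all 81 domain points the two functions coincide.
verdict: equivalent


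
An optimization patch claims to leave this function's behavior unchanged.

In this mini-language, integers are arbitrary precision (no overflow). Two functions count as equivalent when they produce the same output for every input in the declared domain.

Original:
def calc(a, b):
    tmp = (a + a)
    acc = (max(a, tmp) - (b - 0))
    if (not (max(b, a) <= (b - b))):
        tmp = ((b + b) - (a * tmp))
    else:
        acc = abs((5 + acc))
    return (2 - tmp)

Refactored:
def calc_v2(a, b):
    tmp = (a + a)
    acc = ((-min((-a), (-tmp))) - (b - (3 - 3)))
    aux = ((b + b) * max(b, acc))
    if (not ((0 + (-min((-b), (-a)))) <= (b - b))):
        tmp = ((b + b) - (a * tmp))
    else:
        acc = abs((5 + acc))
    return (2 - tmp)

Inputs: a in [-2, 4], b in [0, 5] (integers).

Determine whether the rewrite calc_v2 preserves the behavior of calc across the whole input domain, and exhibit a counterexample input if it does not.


This is a faithful refactor — constant usage differs, plus min/max/abs usage differs, plus local variable names differ, plus arithmetic usage differs, plus statement counts differ, but the computed results match everywhere.
Spot check at a=2, b=5 — calc: tmp becomes 4; next acc becomes -1; next (not (max(b, a) <= (b - b))) evaluates to true; next tmp becomes 2; next final value 0. calc_v2: tmp becomes 4; next acc becomes -1; next aux becomes 50; next (not ((0 + (-min((-b), (-a)))) <= (b - b))) evaluates to true; next tmp becomes 2; next final value 0. Both give 0.
Across all 42 domain points the two functions coincide.
verdict: equivalent


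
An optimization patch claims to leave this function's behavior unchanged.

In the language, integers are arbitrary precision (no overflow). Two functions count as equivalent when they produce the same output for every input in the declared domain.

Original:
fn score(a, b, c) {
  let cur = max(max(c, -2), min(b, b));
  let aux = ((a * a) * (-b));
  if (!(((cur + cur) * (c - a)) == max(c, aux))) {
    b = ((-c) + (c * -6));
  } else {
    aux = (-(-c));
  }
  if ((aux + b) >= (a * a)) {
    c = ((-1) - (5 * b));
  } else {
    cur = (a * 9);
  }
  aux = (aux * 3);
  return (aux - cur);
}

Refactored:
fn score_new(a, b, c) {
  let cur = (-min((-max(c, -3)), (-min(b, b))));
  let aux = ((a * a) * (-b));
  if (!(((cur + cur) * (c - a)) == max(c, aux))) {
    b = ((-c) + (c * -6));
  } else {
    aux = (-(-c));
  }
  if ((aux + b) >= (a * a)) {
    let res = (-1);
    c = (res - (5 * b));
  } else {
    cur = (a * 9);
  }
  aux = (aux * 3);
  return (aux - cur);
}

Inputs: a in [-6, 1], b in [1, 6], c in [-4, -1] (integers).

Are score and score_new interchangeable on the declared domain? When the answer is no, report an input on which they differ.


Equivalent. The one real change (`-2` became `-3`) has no effect anywhere in the declared ranges.
An exhaustive pass over the 192 declared inputs shows identical outputs.
Tracing a=-1, b=4, c=-1: score: cur=4, then aux=-4, then (!(((cur + cur) * (c - a)) == max(c, aux))) is true, then b=7, then ((aux + b) >= (a * a)) is true, then c=-36, then aux=-12, then returns -16 | score_new: cur=4, then aux=-4, then (!(((cur + cur) * (c - a)) == max(c, aux))) is true, then b=7, then ((aux + b) >= (a * a)) is true, then res=-1, then c=-36, then aux=-12, then returns -16 — matching result -16.
verdict: equivalent


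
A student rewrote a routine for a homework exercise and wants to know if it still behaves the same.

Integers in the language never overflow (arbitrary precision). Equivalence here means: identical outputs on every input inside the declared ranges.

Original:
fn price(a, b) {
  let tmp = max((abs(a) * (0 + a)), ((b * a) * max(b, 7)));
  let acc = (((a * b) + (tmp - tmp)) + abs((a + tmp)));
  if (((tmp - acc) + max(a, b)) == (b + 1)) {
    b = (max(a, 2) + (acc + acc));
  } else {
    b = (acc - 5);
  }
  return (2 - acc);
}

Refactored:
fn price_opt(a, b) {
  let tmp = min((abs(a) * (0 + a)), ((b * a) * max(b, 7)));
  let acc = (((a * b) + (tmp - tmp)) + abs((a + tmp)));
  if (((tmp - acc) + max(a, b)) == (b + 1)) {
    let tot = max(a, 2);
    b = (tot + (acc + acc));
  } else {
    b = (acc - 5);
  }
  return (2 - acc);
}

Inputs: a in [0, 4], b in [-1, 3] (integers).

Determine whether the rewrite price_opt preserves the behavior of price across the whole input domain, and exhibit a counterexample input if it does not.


a=1, b=-1 yields 1 from price but -3 from price_opt.
verdict: not equivalent; witness: a=1, b=-1


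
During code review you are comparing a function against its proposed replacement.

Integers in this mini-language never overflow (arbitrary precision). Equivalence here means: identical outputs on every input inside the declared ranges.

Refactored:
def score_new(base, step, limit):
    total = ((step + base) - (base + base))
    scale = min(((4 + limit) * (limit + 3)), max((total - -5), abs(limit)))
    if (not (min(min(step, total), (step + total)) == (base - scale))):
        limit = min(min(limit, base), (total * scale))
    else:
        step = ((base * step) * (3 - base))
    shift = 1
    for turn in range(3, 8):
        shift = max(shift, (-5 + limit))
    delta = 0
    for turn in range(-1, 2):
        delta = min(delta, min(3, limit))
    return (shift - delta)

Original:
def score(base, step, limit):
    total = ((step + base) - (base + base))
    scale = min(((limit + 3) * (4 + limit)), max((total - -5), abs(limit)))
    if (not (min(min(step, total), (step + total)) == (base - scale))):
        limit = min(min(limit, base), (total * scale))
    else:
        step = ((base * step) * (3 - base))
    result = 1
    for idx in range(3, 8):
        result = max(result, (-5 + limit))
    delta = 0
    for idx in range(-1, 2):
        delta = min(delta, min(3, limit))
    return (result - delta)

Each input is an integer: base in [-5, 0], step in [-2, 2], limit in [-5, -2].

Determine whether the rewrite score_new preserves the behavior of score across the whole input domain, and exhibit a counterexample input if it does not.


Reading the diff, among the changes: local variable names differ.
One worked example (base=-4, step=0, limit=-3) — score: total becomes 4; next scale becomes 0; next (not (min(min(step, total), (step + total)) == (base - scale))) evaluates to true; next limit becomes -4; next result becomes 1; next at idx=3:; next result becomes 1; next at idx=4:; next result becomes 1; next at idx=5:; next result becomes 1; next at idx=6:; next result becomes 1; next at idx=7:; next result becomes 1; next delta becomes 0; next at idx=-1:; next delta becomes -4; next at idx=0:; next delta becomes -4; next at idx=1:; next delta becomes -4; next final value 5; score_new: total becomes 4; next scale becomes 0; next (not (min(min(step, total), (step + total)) == (base - scale))) evaluates to true; next limit becomes -4; next shift becomes 1; next at turn=3:; next shift becomes 1; next at turn=4:; next shift becomes 1; next at turn=5:; next shift becomes 1; next at turn=6:; next shift becomes 1; next at turn=7:; next shift becomes 1; next delta becomes 0; next at turn=-1:; next delta becomes -4; next at turn=0:; next delta becomes -4; next at turn=1:; next delta becomes -4; next final value 5; agreement on 5.
Checked all 120 inputs in the declared domain: the outputs agree on every one.
verdict: equivalent


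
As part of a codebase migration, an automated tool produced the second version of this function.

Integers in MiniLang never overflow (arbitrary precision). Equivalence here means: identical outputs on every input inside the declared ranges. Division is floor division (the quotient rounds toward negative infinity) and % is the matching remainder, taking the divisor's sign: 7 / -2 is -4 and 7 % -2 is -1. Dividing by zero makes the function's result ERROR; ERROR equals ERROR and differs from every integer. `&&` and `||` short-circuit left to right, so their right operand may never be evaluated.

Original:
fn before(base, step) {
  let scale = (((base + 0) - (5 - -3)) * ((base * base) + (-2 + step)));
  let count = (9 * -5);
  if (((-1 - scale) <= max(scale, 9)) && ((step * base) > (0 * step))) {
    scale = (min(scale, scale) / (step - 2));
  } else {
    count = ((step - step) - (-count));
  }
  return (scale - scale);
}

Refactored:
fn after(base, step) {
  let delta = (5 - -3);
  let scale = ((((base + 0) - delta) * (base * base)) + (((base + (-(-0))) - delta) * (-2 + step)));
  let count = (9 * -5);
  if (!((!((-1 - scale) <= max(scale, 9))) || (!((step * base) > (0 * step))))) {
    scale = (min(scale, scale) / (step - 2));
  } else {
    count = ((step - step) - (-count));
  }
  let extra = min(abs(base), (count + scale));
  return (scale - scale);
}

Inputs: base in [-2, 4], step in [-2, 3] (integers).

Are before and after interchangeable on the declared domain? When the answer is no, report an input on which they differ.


Although arithmetic usage differs, and statement counts differ, and min/max/abs usage differs, and boolean connective usage differs, and constant usage differs, and local variable names differ, 42/42 inputs agree.
verdict: equivalent


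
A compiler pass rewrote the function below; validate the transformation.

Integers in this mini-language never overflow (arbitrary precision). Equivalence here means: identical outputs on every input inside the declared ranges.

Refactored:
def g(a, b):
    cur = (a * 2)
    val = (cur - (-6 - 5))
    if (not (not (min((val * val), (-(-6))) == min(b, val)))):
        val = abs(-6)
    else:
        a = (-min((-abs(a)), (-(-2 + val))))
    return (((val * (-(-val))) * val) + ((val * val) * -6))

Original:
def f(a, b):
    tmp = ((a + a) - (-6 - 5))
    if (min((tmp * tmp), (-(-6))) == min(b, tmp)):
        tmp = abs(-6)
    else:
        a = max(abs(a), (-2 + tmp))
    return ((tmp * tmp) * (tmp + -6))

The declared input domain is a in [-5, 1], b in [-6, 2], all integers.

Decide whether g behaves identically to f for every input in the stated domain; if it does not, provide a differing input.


The two versions differ — the changes include boolean connective usage differs, statement counts differ, local variable names differ, arithmetic usage differs, min/max/abs usage differs, constant usage differs.
Spot check at a=0, b=0 — f: tmp=11, then (min((tmp * tmp), (-(-6))) == min(b, tmp)) is false, then a=9, then returns 605. g: cur=0, then val=11, then (not (not (min((val * val), (-(-6))) == min(b, val)))) is false, then a=9, then returns 605. Both give 605.
Checked all 63 inputs in the declared domain: the outputs agree on every one.
verdict: equivalent


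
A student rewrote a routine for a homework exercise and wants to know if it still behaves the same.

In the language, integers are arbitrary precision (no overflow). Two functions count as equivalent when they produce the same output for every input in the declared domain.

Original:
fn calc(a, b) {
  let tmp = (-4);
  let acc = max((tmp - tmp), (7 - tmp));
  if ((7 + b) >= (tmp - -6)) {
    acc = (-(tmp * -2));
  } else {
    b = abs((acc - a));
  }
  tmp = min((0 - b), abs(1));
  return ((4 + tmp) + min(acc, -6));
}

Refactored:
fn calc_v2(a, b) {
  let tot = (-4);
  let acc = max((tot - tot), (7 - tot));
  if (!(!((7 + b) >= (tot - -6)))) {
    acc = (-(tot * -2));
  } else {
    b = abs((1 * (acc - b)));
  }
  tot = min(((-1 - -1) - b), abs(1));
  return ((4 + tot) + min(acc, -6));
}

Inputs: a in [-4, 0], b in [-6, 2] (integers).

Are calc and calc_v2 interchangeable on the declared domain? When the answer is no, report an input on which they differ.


Take a=-4, b=-6.
calc: tmp=-4, then acc=11, then ((7 + b) >= (tmp - -6)) is false, then b=15, then tmp=-15, then returns -17
calc_v2: tot=-4, then acc=11, then (!(!((7 + b) >= (tot - -6)))) is false, then b=17, then tot=-17, then returns -19
-17 and -19 differ, so these are not the same function on this domain.
verdict: not equivalent; witness: a=-4, b=-6


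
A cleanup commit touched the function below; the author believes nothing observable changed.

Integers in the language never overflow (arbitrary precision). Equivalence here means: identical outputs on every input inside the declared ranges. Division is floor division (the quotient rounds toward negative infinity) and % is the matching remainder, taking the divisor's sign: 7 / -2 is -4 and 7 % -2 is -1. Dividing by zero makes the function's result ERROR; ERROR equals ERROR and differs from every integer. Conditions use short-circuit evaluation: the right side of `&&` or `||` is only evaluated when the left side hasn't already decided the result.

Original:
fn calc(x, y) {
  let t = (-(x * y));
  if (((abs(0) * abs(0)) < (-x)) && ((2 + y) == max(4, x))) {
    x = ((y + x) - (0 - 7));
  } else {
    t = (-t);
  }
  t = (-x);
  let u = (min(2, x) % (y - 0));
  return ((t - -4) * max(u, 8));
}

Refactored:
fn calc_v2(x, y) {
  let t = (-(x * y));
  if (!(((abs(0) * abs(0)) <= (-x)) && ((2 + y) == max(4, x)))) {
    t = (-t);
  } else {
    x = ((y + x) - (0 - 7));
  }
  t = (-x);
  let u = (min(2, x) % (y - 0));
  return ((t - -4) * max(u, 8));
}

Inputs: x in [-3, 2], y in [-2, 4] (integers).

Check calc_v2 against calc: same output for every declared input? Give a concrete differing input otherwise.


Try x=0, y=2.
calc: t := 0 | (((abs(0) * abs(0)) < (-x)) && ((2 + y) == max(4, x))): false | t := 0 | t := 0 | u := 0 | result 32
calc_v2: t := 0 | (!(((abs(0) * abs(0)) <= (-x)) && ((2 + y) == max(4, x)))): false | x := 9 | t := -9 | u := 0 | result -40
32 against -40: the behavior changed.
verdict: not equivalent; witness: x=0, y=2


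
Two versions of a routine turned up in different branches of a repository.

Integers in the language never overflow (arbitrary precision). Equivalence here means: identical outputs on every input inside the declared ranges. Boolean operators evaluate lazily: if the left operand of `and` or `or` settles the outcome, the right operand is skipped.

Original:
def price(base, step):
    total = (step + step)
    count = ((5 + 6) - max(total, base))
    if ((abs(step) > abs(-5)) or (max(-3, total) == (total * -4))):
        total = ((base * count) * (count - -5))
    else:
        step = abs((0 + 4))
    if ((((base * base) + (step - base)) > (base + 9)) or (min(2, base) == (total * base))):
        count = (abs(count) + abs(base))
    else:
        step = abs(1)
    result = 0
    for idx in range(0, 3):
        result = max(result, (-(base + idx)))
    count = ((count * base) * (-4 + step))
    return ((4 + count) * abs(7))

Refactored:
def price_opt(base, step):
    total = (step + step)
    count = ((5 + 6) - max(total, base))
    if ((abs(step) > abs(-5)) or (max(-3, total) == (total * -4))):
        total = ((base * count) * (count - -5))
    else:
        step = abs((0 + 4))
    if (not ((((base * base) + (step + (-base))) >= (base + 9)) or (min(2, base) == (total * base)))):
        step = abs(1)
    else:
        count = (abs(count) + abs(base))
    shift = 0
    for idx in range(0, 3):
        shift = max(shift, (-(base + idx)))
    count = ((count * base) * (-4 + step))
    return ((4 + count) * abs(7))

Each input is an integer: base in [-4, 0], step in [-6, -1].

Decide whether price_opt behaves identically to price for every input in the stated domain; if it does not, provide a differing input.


base=-3, step=-6 yields 910 from price but 3598 from price_opt.
verdict: not equivalent; witness: base=-3, step=-6


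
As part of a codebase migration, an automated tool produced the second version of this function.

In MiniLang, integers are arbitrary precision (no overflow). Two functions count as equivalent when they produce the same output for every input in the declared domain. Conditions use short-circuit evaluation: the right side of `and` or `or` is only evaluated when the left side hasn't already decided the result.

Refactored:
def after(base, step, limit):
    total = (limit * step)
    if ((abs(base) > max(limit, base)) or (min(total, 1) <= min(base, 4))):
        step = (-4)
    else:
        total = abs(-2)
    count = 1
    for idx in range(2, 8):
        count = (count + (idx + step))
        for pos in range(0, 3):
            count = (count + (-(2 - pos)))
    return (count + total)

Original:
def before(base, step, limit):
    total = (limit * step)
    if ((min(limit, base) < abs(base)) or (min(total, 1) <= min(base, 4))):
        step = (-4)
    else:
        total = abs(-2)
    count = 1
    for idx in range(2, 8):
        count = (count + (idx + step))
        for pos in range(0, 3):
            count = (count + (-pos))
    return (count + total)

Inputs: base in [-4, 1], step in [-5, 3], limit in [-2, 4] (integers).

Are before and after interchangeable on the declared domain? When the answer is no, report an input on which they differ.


Not equivalent: base=-4, step=0, limit=4 separates them (-14 vs 12).
before: total = 0; ((min(limit, base) < abs(base)) or (min(total, 1) <= min(base, 4))) -> true; step = -4; count = 1; [idx=2]; count = -1; [pos=0]; count = -1; [pos=1]; count = -2; [pos=2]; count = -4; [idx=3]; count = -5; [pos=0]; count = -5; [pos=1]; count = -6; [pos=2]; count = -8; [idx=4]; count = -8; [pos=0]; count = -8; [pos=1]; count = -9; [pos=2]; count = -11; [idx=5]; count = -10; [pos=0]; count = -10; [pos=1]; count = -11; [pos=2]; count = -13; [idx=6]; count = -11; [pos=0]; count = -11; [pos=1]; count = -12; [pos=2]; count = -14; [idx=7]; count = -11; [pos=0]; count = -11; [pos=1]; count = -12; [pos=2]; count = -14; return -14
after: total = 0; ((abs(base) > max(limit, base)) or (min(total, 1) <= min(base, 4))) -> false; total = 2; count = 1; [idx=2]; count = 3; [pos=0]; count = 1; [pos=1]; count = 0; [pos=2]; count = 0; [idx=3]; count = 3; [pos=0]; count = 1; [pos=1]; count = 0; [pos=2]; count = 0; [idx=4]; count = 4; [pos=0]; count = 2; [pos=1]; count = 1; [pos=2]; count = 1; [idx=5]; count = 6; [pos=0]; count = 4; [pos=1]; count = 3; [pos=2]; count = 3; [idx=6]; count = 9; [pos=0]; count = 7; [pos=1]; count = 6; [pos=2]; count = 6; [idx=7]; count = 13; [pos=0]; count = 11; [pos=1]; count = 10; [pos=2]; count = 10; return 12
verdict: not equivalent; witness: base=-4, step=0, limit=4
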